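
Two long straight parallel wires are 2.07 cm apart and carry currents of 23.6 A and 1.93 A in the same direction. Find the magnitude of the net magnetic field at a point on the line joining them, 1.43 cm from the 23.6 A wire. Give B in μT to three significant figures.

Each long wire gives B = μ₀I/(2πd). Distances are d₁ = 0.0143 m and d₂ = 0.0064 m.
B₁ = 3.30×10⁻⁴ T, B₂ = 6.03×10⁻⁵ T.
Between parallel currents the two contributions point in opposite directions, so they subtract. B = |B₁ − B₂| = |3.30×10⁻⁴ − 6.03×10⁻⁵| = 2.70×10⁻⁴ T.

B ≈ 270 μT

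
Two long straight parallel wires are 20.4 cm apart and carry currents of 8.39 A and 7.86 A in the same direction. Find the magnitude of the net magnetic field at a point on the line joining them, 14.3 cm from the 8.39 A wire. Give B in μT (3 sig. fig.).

B ≈ 14.0 μT

Each long wire gives B = μ₀I/(2πd). Distances are d₁ = 0.143 m and d₂ = 0.061 m.
B₁ = 1.17×10⁻⁵ T, B₂ = 2.58×10⁻⁵ T.
Between parallel currents the two contributions point in opposite directions, so they subtract. B = |B₁ − B₂| = |1.17×10⁻⁵ − 2.58×10⁻⁵| = 1.40×10⁻⁵ T.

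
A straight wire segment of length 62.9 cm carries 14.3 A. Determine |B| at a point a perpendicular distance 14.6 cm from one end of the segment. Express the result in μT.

B ≈ 9.54 μT

For a finite straight segment, B = (μ₀I/4πd)(sinθ₁ + sinθ₂), where θ₁, θ₂ are the angles from the perpendicular to each end.
The perpendicular foot is at one end, so the two end-offsets along the wire are 0 and L = 0.629 m.
sinθ₁ = 0/√(0²+0.146²) = 0.0000; sinθ₂ = 0.629/√(0.629²+0.146²) = 0.9741.
B = (4π×10⁻⁷ × 14.3) / (4π × 0.146) × (0.0000 + 0.9741) = 9.54×10⁻⁶ T.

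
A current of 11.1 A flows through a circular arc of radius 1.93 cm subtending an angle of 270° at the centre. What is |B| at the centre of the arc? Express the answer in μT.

The Biot–Savart field of a circular arc at its centre is B = μ₀Iφ/(4πR), with φ = 4.712 rad.
B = (4π×10⁻⁷ × 11.1 × 4.712) / (4π × 0.0193) = 2.71×10⁻⁴ T.

B ≈ 271 μT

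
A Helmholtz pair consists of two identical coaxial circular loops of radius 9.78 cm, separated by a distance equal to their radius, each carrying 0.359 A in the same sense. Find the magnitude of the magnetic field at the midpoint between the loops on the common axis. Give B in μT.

B ≈ 3.30 μT

Each loop contributes B = μ₀IR²/[2(R²+z²)^(3/2)] on the axis, with z measured from that loop.
Loop 1 (z = 0.0489 m): B₁ = 1.65×10⁻⁶ T. Loop 2 (z = 0.0489 m): B₂ = 1.65×10⁻⁶ T.
The fields add: B = B₁ + B₂ = 3.30×10⁻⁶ T.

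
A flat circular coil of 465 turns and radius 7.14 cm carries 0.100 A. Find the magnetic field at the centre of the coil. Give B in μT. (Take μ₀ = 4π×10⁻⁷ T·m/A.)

For an N-turn flat coil, B = Nμ₀I/(2R) with R = 0.0714 m.
B = 465 × 8.80×10⁻⁷ T = 4.09×10⁻⁴ T.

B ≈ 409 μT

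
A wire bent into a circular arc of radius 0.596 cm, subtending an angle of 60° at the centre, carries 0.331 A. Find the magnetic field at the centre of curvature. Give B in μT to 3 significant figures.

B ≈ 5.82 μT

The Biot–Savart field of a circular arc at its centre is B = μ₀Iφ/(4πR), with φ = 1.047 rad.
B = (4π×10⁻⁷ × 0.331 × 1.047) / (4π × 0.00596) = 5.82×10⁻⁶ T.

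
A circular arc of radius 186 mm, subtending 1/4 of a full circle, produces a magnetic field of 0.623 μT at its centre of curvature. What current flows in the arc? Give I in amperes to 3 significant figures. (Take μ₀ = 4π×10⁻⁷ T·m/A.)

I ≈ 0.738 A

For a circular arc, B = μ₀Iφ/(4πR) with φ in radians; here φ = 1.571 rad.
So I = 4πRB/(μ₀φ) = 4π × 0.186 × 6.23×10⁻⁷ / (4π×10⁻⁷ × 1.571) = 0.738 A.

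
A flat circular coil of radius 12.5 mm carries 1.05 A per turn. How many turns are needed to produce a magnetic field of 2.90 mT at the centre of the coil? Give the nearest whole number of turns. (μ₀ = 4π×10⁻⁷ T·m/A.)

For an N-turn coil, B = Nμ₀I/(2R). A single turn gives B₁ = 5.28×10⁻⁵ T with R = 0.0125 m.
N = B/B₁ = 2.90×10⁻³ / 5.28×10⁻⁵ = 54.95.

N = 55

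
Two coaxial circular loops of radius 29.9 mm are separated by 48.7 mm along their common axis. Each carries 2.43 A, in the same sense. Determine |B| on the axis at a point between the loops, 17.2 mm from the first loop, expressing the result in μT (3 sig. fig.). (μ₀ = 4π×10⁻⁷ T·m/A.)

Each loop contributes B = μ₀IR²/[2(R²+z²)^(3/2)] on the axis, with z measured from that loop.
Loop 1 (z = 0.0172 m): B₁ = 3.33×10⁻⁵ T. Loop 2 (z = 0.0315 m): B₂ = 1.67×10⁻⁵ T.
The fields add: B = B₁ + B₂ = 4.99×10⁻⁵ T.

B ≈ 49.9 μT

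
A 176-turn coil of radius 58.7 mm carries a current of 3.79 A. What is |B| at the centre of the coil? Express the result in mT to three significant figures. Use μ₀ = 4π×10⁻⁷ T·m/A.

B ≈ 7.14 mT

For an N-turn flat coil, B = Nμ₀I/(2R) with R = 0.0587 m.
B = 176 × 4.06×10⁻⁵ T = 7.14×10⁻³ T.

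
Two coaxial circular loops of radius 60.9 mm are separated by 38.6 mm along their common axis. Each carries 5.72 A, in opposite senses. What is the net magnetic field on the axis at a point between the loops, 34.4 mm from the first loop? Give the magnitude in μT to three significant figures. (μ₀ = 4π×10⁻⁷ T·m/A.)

Each loop contributes B = μ₀IR²/[2(R²+z²)^(3/2)] on the axis, with z measured from that loop.
Loop 1 (z = 0.0344 m): B₁ = 3.90×10⁻⁵ T. Loop 2 (z = 0.0042 m): B₂ = 5.86×10⁻⁵ T.
The fields oppose: B = |B₁ − B₂| = 1.96×10⁻⁵ T.

B ≈ 19.6 μT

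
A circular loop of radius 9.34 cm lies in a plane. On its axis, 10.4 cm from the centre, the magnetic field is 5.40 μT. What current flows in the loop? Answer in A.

I ≈ 2.69 A

On the axis of a loop, B = μ₀IR²/[2(R²+z²)^(3/2)], so I = 2B(R²+z²)^(3/2)/(μ₀R²).
R² + z² = 0.008724 + 0.01082 = 0.01954 m²; raised to 3/2 gives 2.73×10⁻³ m³.
I = 2 × 5.40×10⁻⁶ × 2.73×10⁻³ / (1.26×10⁻⁶ × 0.008724) = 2.69 A.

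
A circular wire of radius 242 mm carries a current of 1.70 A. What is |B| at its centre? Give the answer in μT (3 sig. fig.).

At the centre of a circular loop the Biot–Savart law gives B = μ₀I/(2R).
B = (4π×10⁻⁷ × 1.70) / (2 × 0.242) = 4.41×10⁻⁶ T.

B ≈ 4.41 μT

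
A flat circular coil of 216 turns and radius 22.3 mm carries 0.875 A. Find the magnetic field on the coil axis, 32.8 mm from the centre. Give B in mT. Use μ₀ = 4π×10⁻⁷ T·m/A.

B ≈ 0.946 mT

For an N-turn flat coil, B = Nμ₀IR²/[2(R²+z²)^(3/2)] with R = 0.0223 m, z = 0.0328 m.
B = 216 × 4.38×10⁻⁶ T = 9.46×10⁻⁴ T.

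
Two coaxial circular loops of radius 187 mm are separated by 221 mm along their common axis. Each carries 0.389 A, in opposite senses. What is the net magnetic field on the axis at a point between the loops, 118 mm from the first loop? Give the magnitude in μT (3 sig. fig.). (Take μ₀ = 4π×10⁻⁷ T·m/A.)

B ≈ 0.0878 μT

Each loop contributes B = μ₀IR²/[2(R²+z²)^(3/2)] on the axis, with z measured from that loop.
Loop 1 (z = 0.118 m): B₁ = 7.91×10⁻⁷ T. Loop 2 (z = 0.103 m): B₂ = 8.78×10⁻⁷ T.
The fields oppose: B = |B₁ − B₂| = 8.78×10⁻⁸ T.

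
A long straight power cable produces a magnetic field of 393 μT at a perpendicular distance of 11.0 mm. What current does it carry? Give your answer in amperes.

I ≈ 21.6 A

For a long straight wire B = μ₀I/(2πd), so I = 2πdB/μ₀.
I = 2π × 0.011 × 3.93×10⁻⁴ / (4π×10⁻⁷) = 21.6 A.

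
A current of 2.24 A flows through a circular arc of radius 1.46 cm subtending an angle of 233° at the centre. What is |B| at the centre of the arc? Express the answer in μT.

B ≈ 62.4 μT

The Biot–Savart field of a circular arc at its centre is B = μ₀Iφ/(4πR), with φ = 4.067 rad.
B = (4π×10⁻⁷ × 2.24 × 4.067) / (4π × 0.0146) = 6.24×10⁻⁵ T.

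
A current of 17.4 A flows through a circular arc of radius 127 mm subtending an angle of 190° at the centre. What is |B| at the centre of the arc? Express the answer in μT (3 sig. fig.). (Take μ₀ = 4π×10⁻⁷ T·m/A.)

B ≈ 45.4 μT

The Biot–Savart field of a circular arc at its centre is B = μ₀Iφ/(4πR), with φ = 3.316 rad.
B = (4π×10⁻⁷ × 17.4 × 3.316) / (4π × 0.127) = 4.54×10⁻⁵ T.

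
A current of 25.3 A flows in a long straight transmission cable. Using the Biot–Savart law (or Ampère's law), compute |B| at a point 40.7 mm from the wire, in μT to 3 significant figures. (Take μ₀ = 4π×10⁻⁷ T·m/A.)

For an infinitely long straight wire, B = μ₀I/(2πd).
B = (4π×10⁻⁷ × 25.3) / (2π × 0.0407) = 1.24×10⁻⁴ T.

B ≈ 124 μT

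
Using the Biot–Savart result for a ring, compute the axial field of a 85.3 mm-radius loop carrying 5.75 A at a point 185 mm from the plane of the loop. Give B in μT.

On the axis of a circular loop, B = μ₀IR² / [2(R²+z²)^(3/2)].
R² + z² = (0.0853)² + (0.185)² = 0.0415 m², and (R²+z²)^(3/2) = 8.45×10⁻³ m³.
B = (4π×10⁻⁷ × 5.75 × 0.007276) / (2 × 8.45×10⁻³) = 3.11×10⁻⁶ T.

B ≈ 3.11 μT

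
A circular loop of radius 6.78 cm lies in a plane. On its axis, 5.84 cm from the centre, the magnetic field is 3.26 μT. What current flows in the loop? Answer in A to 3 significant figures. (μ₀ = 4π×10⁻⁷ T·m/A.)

On the axis of a loop, B = μ₀IR²/[2(R²+z²)^(3/2)], so I = 2B(R²+z²)^(3/2)/(μ₀R²).
R² + z² = 0.004597 + 0.003411 = 0.008007 m²; raised to 3/2 gives 7.17×10⁻⁴ m³.
I = 2 × 3.26×10⁻⁶ × 7.17×10⁻⁴ / (1.26×10⁻⁶ × 0.004597) = 0.809 A.

I ≈ 0.809 A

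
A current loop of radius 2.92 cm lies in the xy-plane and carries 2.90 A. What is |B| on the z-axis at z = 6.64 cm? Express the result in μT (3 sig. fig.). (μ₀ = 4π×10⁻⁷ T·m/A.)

On the axis of a circular loop, B = μ₀IR² / [2(R²+z²)^(3/2)].
R² + z² = (0.0292)² + (0.0664)² = 0.005262 m², and (R²+z²)^(3/2) = 3.82×10⁻⁴ m³.
B = (4π×10⁻⁷ × 2.90 × 0.0008526) / (2 × 3.82×10⁻⁴) = 4.07×10⁻⁶ T.

B ≈ 4.07 μT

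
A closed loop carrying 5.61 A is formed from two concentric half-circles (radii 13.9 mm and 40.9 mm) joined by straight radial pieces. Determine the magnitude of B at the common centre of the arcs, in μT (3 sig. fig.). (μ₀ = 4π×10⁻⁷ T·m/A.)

The radial connectors point toward the centre, so dl × r̂ = 0 and they contribute nothing.
Each semicircle gives μ₀I/(4R): inner arc 1.27×10⁻⁴ T, outer arc 4.31×10⁻⁵ T.
The two arcs carry current in opposite angular senses, so their fields oppose: B = |1.27×10⁻⁴ − 4.31×10⁻⁵| = 8.37×10⁻⁵ T.

B ≈ 83.7 μT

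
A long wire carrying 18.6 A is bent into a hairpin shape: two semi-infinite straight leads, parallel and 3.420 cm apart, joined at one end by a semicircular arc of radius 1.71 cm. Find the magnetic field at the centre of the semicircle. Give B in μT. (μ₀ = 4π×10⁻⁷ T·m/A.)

The semicircular arc contributes B_arc = μ₀I·π/(4πR) = μ₀I/(4R) = 3.42×10⁻⁴ T.
Each semi-infinite lead is at perpendicular distance R = 0.0171 m from the centre, with the perpendicular foot at its near end, so it contributes μ₀I/(4πR); both point the same way, together 2.18×10⁻⁴ T.
Arc and leads all point the same direction: B = 3.42×10⁻⁴ + 2.18×10⁻⁴ = 5.59×10⁻⁴ T.

B ≈ 559 μT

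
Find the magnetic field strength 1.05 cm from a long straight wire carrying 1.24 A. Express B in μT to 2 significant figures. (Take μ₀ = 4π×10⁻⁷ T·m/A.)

For an infinitely long straight wire, B = μ₀I/(2πd).
B = (4π×10⁻⁷ × 1.24) / (2π × 0.0105) = 2.36×10⁻⁵ T.

B ≈ 24 μT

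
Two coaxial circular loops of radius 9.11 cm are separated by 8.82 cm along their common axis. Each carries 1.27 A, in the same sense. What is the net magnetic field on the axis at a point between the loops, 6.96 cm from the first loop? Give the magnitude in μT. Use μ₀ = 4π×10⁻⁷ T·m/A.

B ≈ 12.6 μT

Each loop contributes B = μ₀IR²/[2(R²+z²)^(3/2)] on the axis, with z measured from that loop.
Loop 1 (z = 0.0696 m): B₁ = 4.40×10⁻⁶ T. Loop 2 (z = 0.0186 m): B₂ = 8.24×10⁻⁶ T.
The fields add: B = B₁ + B₂ = 1.26×10⁻⁵ T.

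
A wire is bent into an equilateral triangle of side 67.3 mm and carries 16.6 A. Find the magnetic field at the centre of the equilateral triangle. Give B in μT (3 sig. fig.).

B ≈ 444 μT

Each side is a finite straight segment at perpendicular distance d = a/(2 tan(π/3)) = 0.01943 m from the centre, with end-angles ±π/3.
One side contributes B₁ = (μ₀I/4πd)·2 sin(π/3) = 1.48×10⁻⁴ T.
All 3 sides add in the same direction: B = 3 × 1.48×10⁻⁴ = 4.44×10⁻⁴ T.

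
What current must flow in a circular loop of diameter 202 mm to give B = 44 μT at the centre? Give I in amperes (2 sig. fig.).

At the centre of a circular loop B = μ₀I/(2R), so I = 2RB/μ₀.
With R = 0.101 m, I = 2 × 0.101 × 4.40×10⁻⁵ / (4π×10⁻⁷) = 7.07 A.

I ≈ 7.1 A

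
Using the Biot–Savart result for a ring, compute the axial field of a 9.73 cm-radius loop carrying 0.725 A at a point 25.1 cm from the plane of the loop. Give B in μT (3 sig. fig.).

B ≈ 0.221 μT

On the axis of a circular loop, B = μ₀IR² / [2(R²+z²)^(3/2)].
R² + z² = (0.0973)² + (0.251)² = 0.07247 m², and (R²+z²)^(3/2) = 1.95×10⁻² m³.
B = (4π×10⁻⁷ × 0.725 × 0.009467) / (2 × 1.95×10⁻²) = 2.21×10⁻⁷ T.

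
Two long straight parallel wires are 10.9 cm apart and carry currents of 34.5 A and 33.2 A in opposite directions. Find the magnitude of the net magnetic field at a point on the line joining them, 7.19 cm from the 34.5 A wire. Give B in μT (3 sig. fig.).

B ≈ 275 μT

Each long wire gives B = μ₀I/(2πd). Distances are d₁ = 0.0719 m and d₂ = 0.0371 m.
B₁ = 9.60×10⁻⁵ T, B₂ = 1.79×10⁻⁴ T.
Between antiparallel currents both contributions point the same way, so they add. B = B₁ + B₂ = 9.60×10⁻⁵ + 1.79×10⁻⁴ = 2.75×10⁻⁴ T.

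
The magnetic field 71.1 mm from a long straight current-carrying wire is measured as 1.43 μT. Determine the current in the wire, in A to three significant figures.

For a long straight wire B = μ₀I/(2πd), so I = 2πdB/μ₀.
I = 2π × 0.0711 × 1.43×10⁻⁶ / (4π×10⁻⁷) = 0.508 A.

I ≈ 0.508 A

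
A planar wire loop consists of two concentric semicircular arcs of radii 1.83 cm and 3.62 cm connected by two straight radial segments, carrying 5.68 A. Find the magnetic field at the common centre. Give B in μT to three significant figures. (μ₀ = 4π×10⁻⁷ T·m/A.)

The radial connectors point toward the centre, so dl × r̂ = 0 and they contribute nothing.
Each semicircle gives μ₀I/(4R): inner arc 9.75×10⁻⁵ T, outer arc 4.93×10⁻⁵ T.
The two arcs carry current in opposite angular senses, so their fields oppose: B = |9.75×10⁻⁵ − 4.93×10⁻⁵| = 4.82×10⁻⁵ T.

B ≈ 48.2 μT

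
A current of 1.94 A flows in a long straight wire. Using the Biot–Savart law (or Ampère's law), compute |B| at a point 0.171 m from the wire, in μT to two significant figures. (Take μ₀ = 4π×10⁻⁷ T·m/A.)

For an infinitely long straight wire, B = μ₀I/(2πd).
B = (4π×10⁻⁷ × 1.94) / (2π × 0.171) = 2.27×10⁻⁶ T.

B ≈ 2.3 μT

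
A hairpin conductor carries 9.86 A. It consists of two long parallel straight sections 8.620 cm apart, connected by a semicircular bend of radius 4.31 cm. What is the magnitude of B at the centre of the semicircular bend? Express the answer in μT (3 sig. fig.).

The semicircular arc contributes B_arc = μ₀I·π/(4πR) = μ₀I/(4R) = 7.19×10⁻⁵ T.
Each semi-infinite lead is at perpendicular distance R = 0.0431 m from the centre, with the perpendicular foot at its near end, so it contributes μ₀I/(4πR); both point the same way, together 4.58×10⁻⁵ T.
Arc and leads all point the same direction: B = 7.19×10⁻⁵ + 4.58×10⁻⁵ = 1.18×10⁻⁴ T.

B ≈ 118 μT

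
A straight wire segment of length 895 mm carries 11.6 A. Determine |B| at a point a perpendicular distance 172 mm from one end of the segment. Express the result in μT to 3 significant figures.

For a finite straight segment, B = (μ₀I/4πd)(sinθ₁ + sinθ₂), where θ₁, θ₂ are the angles from the perpendicular to each end.
The perpendicular foot is at one end, so the two end-offsets along the wire are 0 and L = 0.895 m.
sinθ₁ = 0/√(0²+0.172²) = 0.0000; sinθ₂ = 0.895/√(0.895²+0.172²) = 0.9820.
B = (4π×10⁻⁷ × 11.6) / (4π × 0.172) × (0.0000 + 0.9820) = 6.62×10⁻⁶ T.

B ≈ 6.62 μT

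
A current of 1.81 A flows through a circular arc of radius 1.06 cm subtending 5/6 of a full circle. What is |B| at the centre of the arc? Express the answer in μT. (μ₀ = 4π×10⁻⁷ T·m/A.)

The Biot–Savart field of a circular arc at its centre is B = μ₀Iφ/(4πR), with φ = 5.236 rad.
B = (4π×10⁻⁷ × 1.81 × 5.236) / (4π × 0.0106) = 8.94×10⁻⁵ T.

B ≈ 89.4 μT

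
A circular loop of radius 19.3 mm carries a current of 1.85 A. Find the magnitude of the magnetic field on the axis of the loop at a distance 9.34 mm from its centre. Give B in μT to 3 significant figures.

On the axis of a circular loop, B = μ₀IR² / [2(R²+z²)^(3/2)].
R² + z² = (0.0193)² + (0.00934)² = 0.0004597 m², and (R²+z²)^(3/2) = 9.86×10⁻⁶ m³.
B = (4π×10⁻⁷ × 1.85 × 0.0003725) / (2 × 9.86×10⁻⁶) = 4.39×10⁻⁵ T.

B ≈ 43.9 μT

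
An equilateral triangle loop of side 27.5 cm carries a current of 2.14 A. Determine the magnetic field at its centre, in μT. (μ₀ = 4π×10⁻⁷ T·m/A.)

Each side is a finite straight segment at perpendicular distance d = a/(2 tan(π/3)) = 0.07939 m from the centre, with end-angles ±π/3.
One side contributes B₁ = (μ₀I/4πd)·2 sin(π/3) = 4.67×10⁻⁶ T.
All 3 sides add in the same direction: B = 3 × 4.67×10⁻⁶ = 1.40×10⁻⁵ T.

B ≈ 14.0 μT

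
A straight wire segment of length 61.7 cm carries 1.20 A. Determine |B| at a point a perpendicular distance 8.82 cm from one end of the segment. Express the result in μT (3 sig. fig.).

For a finite straight segment, B = (μ₀I/4πd)(sinθ₁ + sinθ₂), where θ₁, θ₂ are the angles from the perpendicular to each end.
The perpendicular foot is at one end, so the two end-offsets along the wire are 0 and L = 0.617 m.
sinθ₁ = 0/√(0²+0.0882²) = 0.0000; sinθ₂ = 0.617/√(0.617²+0.0882²) = 0.9899.
B = (4π×10⁻⁷ × 1.20) / (4π × 0.0882) × (0.0000 + 0.9899) = 1.35×10⁻⁶ T.

B ≈ 1.35 μT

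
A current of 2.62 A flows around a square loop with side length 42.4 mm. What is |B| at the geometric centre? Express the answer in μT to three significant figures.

B ≈ 69.9 μT

Each side is a finite straight segment at perpendicular distance d = a/(2 tan(π/4)) = 0.0212 m from the centre, with end-angles ±π/4.
One side contributes B₁ = (μ₀I/4πd)·2 sin(π/4) = 1.75×10⁻⁵ T.
All 4 sides add in the same direction: B = 4 × 1.75×10⁻⁵ = 6.99×10⁻⁵ T.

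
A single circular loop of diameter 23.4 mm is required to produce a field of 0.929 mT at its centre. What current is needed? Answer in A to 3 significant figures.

At the centre of a circular loop B = μ₀I/(2R), so I = 2RB/μ₀.
With R = 0.0117 m, I = 2 × 0.0117 × 9.29×10⁻⁴ / (4π×10⁻⁷) = 17.3 A.

I ≈ 17.3 A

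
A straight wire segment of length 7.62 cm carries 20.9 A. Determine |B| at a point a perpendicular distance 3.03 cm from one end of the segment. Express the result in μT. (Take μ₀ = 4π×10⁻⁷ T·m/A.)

B ≈ 64.1 μT

For a finite straight segment, B = (μ₀I/4πd)(sinθ₁ + sinθ₂), where θ₁, θ₂ are the angles from the perpendicular to each end.
The perpendicular foot is at one end, so the two end-offsets along the wire are 0 and L = 0.0762 m.
sinθ₁ = 0/√(0²+0.0303²) = 0.0000; sinθ₂ = 0.0762/√(0.0762²+0.0303²) = 0.9292.
B = (4π×10⁻⁷ × 20.9) / (4π × 0.0303) × (0.0000 + 0.9292) = 6.41×10⁻⁵ T.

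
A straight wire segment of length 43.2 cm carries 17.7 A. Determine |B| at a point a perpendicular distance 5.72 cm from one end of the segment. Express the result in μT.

B ≈ 30.7 μT

For a finite straight segment, B = (μ₀I/4πd)(sinθ₁ + sinθ₂), where θ₁, θ₂ are the angles from the perpendicular to each end.
The perpendicular foot is at one end, so the two end-offsets along the wire are 0 and L = 0.432 m.
sinθ₁ = 0/√(0²+0.0572²) = 0.0000; sinθ₂ = 0.432/√(0.432²+0.0572²) = 0.9913.
B = (4π×10⁻⁷ × 17.7) / (4π × 0.0572) × (0.0000 + 0.9913) = 3.07×10⁻⁵ T.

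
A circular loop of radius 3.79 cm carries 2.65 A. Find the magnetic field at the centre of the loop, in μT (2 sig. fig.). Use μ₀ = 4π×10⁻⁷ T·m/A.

B ≈ 44 μT

At the centre of a circular loop the Biot–Savart law gives B = μ₀I/(2R).
B = (4π×10⁻⁷ × 2.65) / (2 × 0.0379) = 4.39×10⁻⁵ T.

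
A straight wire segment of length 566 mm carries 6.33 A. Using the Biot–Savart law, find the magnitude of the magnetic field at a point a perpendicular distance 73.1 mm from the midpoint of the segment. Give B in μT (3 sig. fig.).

For a finite straight segment, B = (μ₀I/4πd)(sinθ₁ + sinθ₂), where θ₁, θ₂ are the angles from the perpendicular to each end.
The perpendicular from the point meets the wire at its midpoint, so each end is L/2 = 0.283 m away along the wire.
sinθ₁ = 0.283/√(0.283²+0.0731²) = 0.9682; sinθ₂ = 0.283/√(0.283²+0.0731²) = 0.9682.
B = (4π×10⁻⁷ × 6.33) / (4π × 0.0731) × (0.9682 + 0.9682) = 1.68×10⁻⁵ T.

B ≈ 16.8 μT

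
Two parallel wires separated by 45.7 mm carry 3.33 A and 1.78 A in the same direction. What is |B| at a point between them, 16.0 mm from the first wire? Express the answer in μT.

B ≈ 29.6 μT

Each long wire gives B = μ₀I/(2πd). Distances are d₁ = 0.016 m and d₂ = 0.0297 m.
B₁ = 4.16×10⁻⁵ T, B₂ = 1.20×10⁻⁵ T.
Between parallel currents the two contributions point in opposite directions, so they subtract. B = |B₁ − B₂| = |4.16×10⁻⁵ − 1.20×10⁻⁵| = 2.96×10⁻⁵ T.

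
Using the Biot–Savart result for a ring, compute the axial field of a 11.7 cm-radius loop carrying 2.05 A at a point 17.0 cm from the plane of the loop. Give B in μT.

On the axis of a circular loop, B = μ₀IR² / [2(R²+z²)^(3/2)].
R² + z² = (0.117)² + (0.17)² = 0.04259 m², and (R²+z²)^(3/2) = 8.79×10⁻³ m³.
B = (4π×10⁻⁷ × 2.05 × 0.01369) / (2 × 8.79×10⁻³) = 2.01×10⁻⁶ T.

B ≈ 2.01 μT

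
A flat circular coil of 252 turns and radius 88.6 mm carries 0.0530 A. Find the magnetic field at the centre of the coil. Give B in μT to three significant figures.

For an N-turn flat coil, B = Nμ₀I/(2R) with R = 0.0886 m.
B = 252 × 3.76×10⁻⁷ T = 9.47×10⁻⁵ T.

B ≈ 94.7 μT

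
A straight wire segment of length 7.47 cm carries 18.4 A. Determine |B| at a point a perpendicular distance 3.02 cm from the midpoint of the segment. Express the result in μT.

B ≈ 94.8 μT

For a finite straight segment, B = (μ₀I/4πd)(sinθ₁ + sinθ₂), where θ₁, θ₂ are the angles from the perpendicular to each end.
The perpendicular from the point meets the wire at its midpoint, so each end is L/2 = 0.03735 m away along the wire.
sinθ₁ = 0.03735/√(0.03735²+0.0302²) = 0.7776; sinθ₂ = 0.03735/√(0.03735²+0.0302²) = 0.7776.
B = (4π×10⁻⁷ × 18.4) / (4π × 0.0302) × (0.7776 + 0.7776) = 9.48×10⁻⁵ T.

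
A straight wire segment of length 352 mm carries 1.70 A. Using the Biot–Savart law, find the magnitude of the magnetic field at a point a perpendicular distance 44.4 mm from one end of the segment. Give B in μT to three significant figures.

B ≈ 3.80 μT

For a finite straight segment, B = (μ₀I/4πd)(sinθ₁ + sinθ₂), where θ₁, θ₂ are the angles from the perpendicular to each end.
The perpendicular foot is at one end, so the two end-offsets along the wire are 0 and L = 0.352 m.
sinθ₁ = 0/√(0²+0.0444²) = 0.0000; sinθ₂ = 0.352/√(0.352²+0.0444²) = 0.9921.
B = (4π×10⁻⁷ × 1.70) / (4π × 0.0444) × (0.0000 + 0.9921) = 3.80×10⁻⁶ T.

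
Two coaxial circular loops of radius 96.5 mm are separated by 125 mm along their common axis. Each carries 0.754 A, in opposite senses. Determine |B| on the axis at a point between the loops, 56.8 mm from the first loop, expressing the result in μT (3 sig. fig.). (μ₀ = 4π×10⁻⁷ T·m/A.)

B ≈ 0.469 μT

Each loop contributes B = μ₀IR²/[2(R²+z²)^(3/2)] on the axis, with z measured from that loop.
Loop 1 (z = 0.0568 m): B₁ = 3.14×10⁻⁶ T. Loop 2 (z = 0.0682 m): B₂ = 2.67×10⁻⁶ T.
The fields oppose: B = |B₁ − B₂| = 4.69×10⁻⁷ T.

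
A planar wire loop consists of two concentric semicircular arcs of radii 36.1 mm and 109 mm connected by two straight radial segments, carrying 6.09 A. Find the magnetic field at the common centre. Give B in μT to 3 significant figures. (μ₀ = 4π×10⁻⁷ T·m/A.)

B ≈ 35.4 μT

The radial connectors point toward the centre, so dl × r̂ = 0 and they contribute nothing.
Each semicircle gives μ₀I/(4R): inner arc 5.30×10⁻⁵ T, outer arc 1.76×10⁻⁵ T.
The two arcs carry current in opposite angular senses, so their fields oppose: B = |5.30×10⁻⁵ − 1.76×10⁻⁵| = 3.54×10⁻⁵ T.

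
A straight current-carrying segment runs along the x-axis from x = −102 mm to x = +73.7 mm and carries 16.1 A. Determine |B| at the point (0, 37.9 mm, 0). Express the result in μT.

For a finite straight segment, B = (μ₀I/4πd)(sinθ₁ + sinθ₂), where θ₁, θ₂ are the angles from the perpendicular to each end.
The perpendicular distance is d = 0.0379 m; the end-offsets along the wire are a = 0.102 m and b = 0.0737 m.
sinθ₁ = 0.102/√(0.102²+0.0379²) = 0.9374; sinθ₂ = 0.0737/√(0.0737²+0.0379²) = 0.8893.
B = (4π×10⁻⁷ × 16.1) / (4π × 0.0379) × (0.9374 + 0.8893) = 7.76×10⁻⁵ T.

B ≈ 77.6 μT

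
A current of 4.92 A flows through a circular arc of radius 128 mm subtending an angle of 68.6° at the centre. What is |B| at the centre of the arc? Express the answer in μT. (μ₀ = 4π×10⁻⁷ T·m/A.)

The Biot–Savart field of a circular arc at its centre is B = μ₀Iφ/(4πR), with φ = 1.197 rad.
B = (4π×10⁻⁷ × 4.92 × 1.197) / (4π × 0.128) = 4.60×10⁻⁶ T.

B ≈ 4.60 μT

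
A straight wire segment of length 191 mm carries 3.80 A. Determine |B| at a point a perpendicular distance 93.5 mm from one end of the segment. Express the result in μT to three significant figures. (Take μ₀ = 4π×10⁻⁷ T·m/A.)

For a finite straight segment, B = (μ₀I/4πd)(sinθ₁ + sinθ₂), where θ₁, θ₂ are the angles from the perpendicular to each end.
The perpendicular foot is at one end, so the two end-offsets along the wire are 0 and L = 0.191 m.
sinθ₁ = 0/√(0²+0.0935²) = 0.0000; sinθ₂ = 0.191/√(0.191²+0.0935²) = 0.8982.
B = (4π×10⁻⁷ × 3.80) / (4π × 0.0935) × (0.0000 + 0.8982) = 3.65×10⁻⁶ T.

B ≈ 3.65 μT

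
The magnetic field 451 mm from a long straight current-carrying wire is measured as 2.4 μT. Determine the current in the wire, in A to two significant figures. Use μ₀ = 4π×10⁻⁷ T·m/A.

For a long straight wire B = μ₀I/(2πd), so I = 2πdB/μ₀.
I = 2π × 0.451 × 2.40×10⁻⁶ / (4π×10⁻⁷) = 5.41 A.

I ≈ 5.4 A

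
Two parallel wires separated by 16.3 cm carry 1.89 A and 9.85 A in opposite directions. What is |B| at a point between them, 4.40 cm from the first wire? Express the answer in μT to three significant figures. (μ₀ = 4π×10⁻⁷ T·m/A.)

Each long wire gives B = μ₀I/(2πd). Distances are d₁ = 0.044 m and d₂ = 0.119 m.
B₁ = 8.59×10⁻⁶ T, B₂ = 1.66×10⁻⁵ T.
Between antiparallel currents both contributions point the same way, so they add. B = B₁ + B₂ = 8.59×10⁻⁶ + 1.66×10⁻⁵ = 2.51×10⁻⁵ T.

B ≈ 25.1 μT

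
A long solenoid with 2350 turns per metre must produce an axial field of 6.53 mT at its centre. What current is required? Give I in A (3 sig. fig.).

Inside a long solenoid B = μ₀nI with n = 2350 m⁻¹, so I = B/(μ₀n).
I = 6.53×10⁻³ / (4π×10⁻⁷ × 2350) = 2.21 A.

I ≈ 2.21 A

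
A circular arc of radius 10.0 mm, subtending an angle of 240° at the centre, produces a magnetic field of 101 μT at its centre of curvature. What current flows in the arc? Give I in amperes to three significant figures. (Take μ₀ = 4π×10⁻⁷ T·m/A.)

I ≈ 2.41 A

For a circular arc, B = μ₀Iφ/(4πR) with φ in radians; here φ = 4.189 rad.
So I = 4πRB/(μ₀φ) = 4π × 0.01 × 1.01×10⁻⁴ / (4π×10⁻⁷ × 4.189) = 2.41 A.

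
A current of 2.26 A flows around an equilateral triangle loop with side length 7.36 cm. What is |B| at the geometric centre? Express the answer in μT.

B ≈ 55.3 μT

Each side is a finite straight segment at perpendicular distance d = a/(2 tan(π/3)) = 0.02125 m from the centre, with end-angles ±π/3.
One side contributes B₁ = (μ₀I/4πd)·2 sin(π/3) = 1.84×10⁻⁵ T.
All 3 sides add in the same direction: B = 3 × 1.84×10⁻⁵ = 5.53×10⁻⁵ T.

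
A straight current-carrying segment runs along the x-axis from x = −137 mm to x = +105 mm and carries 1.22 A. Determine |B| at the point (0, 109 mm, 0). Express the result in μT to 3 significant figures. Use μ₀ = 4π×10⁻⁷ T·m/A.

B ≈ 1.65 μT

For a finite straight segment, B = (μ₀I/4πd)(sinθ₁ + sinθ₂), where θ₁, θ₂ are the angles from the perpendicular to each end.
The perpendicular distance is d = 0.109 m; the end-offsets along the wire are a = 0.137 m and b = 0.105 m.
sinθ₁ = 0.137/√(0.137²+0.109²) = 0.7825; sinθ₂ = 0.105/√(0.105²+0.109²) = 0.6938.
B = (4π×10⁻⁷ × 1.22) / (4π × 0.109) × (0.7825 + 0.6938) = 1.65×10⁻⁶ T.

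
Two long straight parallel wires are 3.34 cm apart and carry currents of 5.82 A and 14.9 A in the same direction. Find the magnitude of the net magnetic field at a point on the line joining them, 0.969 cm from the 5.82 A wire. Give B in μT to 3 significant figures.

B ≈ 5.56 μT

Each long wire gives B = μ₀I/(2πd). Distances are d₁ = 0.00969 m and d₂ = 0.02371 m.
B₁ = 1.20×10⁻⁴ T, B₂ = 1.26×10⁻⁴ T.
Between parallel currents the two contributions point in opposite directions, so they subtract. B = |B₁ − B₂| = |1.20×10⁻⁴ − 1.26×10⁻⁴| = 5.56×10⁻⁶ T.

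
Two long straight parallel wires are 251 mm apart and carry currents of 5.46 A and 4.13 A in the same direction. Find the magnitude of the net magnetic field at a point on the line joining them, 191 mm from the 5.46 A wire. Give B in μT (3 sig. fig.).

Each long wire gives B = μ₀I/(2πd). Distances are d₁ = 0.191 m and d₂ = 0.06 m.
B₁ = 5.72×10⁻⁶ T, B₂ = 1.38×10⁻⁵ T.
Between parallel currents the two contributions point in opposite directions, so they subtract. B = |B₁ − B₂| = |5.72×10⁻⁶ − 1.38×10⁻⁵| = 8.05×10⁻⁶ T.

B ≈ 8.05 μT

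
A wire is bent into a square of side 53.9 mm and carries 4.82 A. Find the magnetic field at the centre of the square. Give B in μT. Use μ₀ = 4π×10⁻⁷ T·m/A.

Each side is a finite straight segment at perpendicular distance d = a/(2 tan(π/4)) = 0.02695 m from the centre, with end-angles ±π/4.
One side contributes B₁ = (μ₀I/4πd)·2 sin(π/4) = 2.53×10⁻⁵ T.
All 4 sides add in the same direction: B = 4 × 2.53×10⁻⁵ = 1.01×10⁻⁴ T.

B ≈ 101 μT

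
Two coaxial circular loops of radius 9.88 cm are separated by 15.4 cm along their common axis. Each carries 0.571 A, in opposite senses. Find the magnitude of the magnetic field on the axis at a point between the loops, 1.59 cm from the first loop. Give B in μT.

Each loop contributes B = μ₀IR²/[2(R²+z²)^(3/2)] on the axis, with z measured from that loop.
Loop 1 (z = 0.0159 m): B₁ = 3.49×10⁻⁶ T. Loop 2 (z = 0.1381 m): B₂ = 7.15×10⁻⁷ T.
The fields oppose: B = |B₁ − B₂| = 2.78×10⁻⁶ T.

B ≈ 2.78 μT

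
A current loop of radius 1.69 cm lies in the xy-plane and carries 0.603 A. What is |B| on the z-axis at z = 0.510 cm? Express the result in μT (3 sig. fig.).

On the axis of a circular loop, B = μ₀IR² / [2(R²+z²)^(3/2)].
R² + z² = (0.0169)² + (0.0051)² = 0.0003116 m², and (R²+z²)^(3/2) = 5.50×10⁻⁶ m³.
B = (4π×10⁻⁷ × 0.603 × 0.0002856) / (2 × 5.50×10⁻⁶) = 1.97×10⁻⁵ T.

B ≈ 19.7 μT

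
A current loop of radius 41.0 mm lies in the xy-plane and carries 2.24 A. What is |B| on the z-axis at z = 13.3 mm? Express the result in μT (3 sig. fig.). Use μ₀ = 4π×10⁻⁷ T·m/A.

B ≈ 29.5 μT

On the axis of a circular loop, B = μ₀IR² / [2(R²+z²)^(3/2)].
R² + z² = (0.041)² + (0.0133)² = 0.001858 m², and (R²+z²)^(3/2) = 8.01×10⁻⁵ m³.
B = (4π×10⁻⁷ × 2.24 × 0.001681) / (2 × 8.01×10⁻⁵) = 2.95×10⁻⁵ T.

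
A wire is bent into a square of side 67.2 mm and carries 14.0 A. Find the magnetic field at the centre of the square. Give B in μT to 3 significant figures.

Each side is a finite straight segment at perpendicular distance d = a/(2 tan(π/4)) = 0.0336 m from the centre, with end-angles ±π/4.
One side contributes B₁ = (μ₀I/4πd)·2 sin(π/4) = 5.89×10⁻⁵ T.
All 4 sides add in the same direction: B = 4 × 5.89×10⁻⁵ = 2.36×10⁻⁴ T.

B ≈ 236 μT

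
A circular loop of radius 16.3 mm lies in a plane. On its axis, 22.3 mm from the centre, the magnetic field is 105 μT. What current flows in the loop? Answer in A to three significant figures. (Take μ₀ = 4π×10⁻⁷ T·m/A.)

On the axis of a loop, B = μ₀IR²/[2(R²+z²)^(3/2)], so I = 2B(R²+z²)^(3/2)/(μ₀R²).
R² + z² = 0.0002657 + 0.0004973 = 0.000763 m²; raised to 3/2 gives 2.11×10⁻⁵ m³.
I = 2 × 1.05×10⁻⁴ × 2.11×10⁻⁵ / (1.26×10⁻⁶ × 0.0002657) = 13.3 A.

I ≈ 13.3 A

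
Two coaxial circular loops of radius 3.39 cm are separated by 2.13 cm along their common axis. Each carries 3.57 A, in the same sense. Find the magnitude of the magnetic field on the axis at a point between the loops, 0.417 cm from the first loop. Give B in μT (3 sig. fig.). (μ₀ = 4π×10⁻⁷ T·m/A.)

Each loop contributes B = μ₀IR²/[2(R²+z²)^(3/2)] on the axis, with z measured from that loop.
Loop 1 (z = 0.00417 m): B₁ = 6.47×10⁻⁵ T. Loop 2 (z = 0.01713 m): B₂ = 4.70×10⁻⁵ T.
The fields add: B = B₁ + B₂ = 1.12×10⁻⁴ T.

B ≈ 112 μT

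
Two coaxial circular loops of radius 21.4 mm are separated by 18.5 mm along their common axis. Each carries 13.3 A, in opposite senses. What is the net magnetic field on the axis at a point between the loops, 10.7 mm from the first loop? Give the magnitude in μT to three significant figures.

Each loop contributes B = μ₀IR²/[2(R²+z²)^(3/2)] on the axis, with z measured from that loop.
Loop 1 (z = 0.0107 m): B₁ = 2.79×10⁻⁴ T. Loop 2 (z = 0.0078 m): B₂ = 3.24×10⁻⁴ T.
The fields oppose: B = |B₁ − B₂| = 4.44×10⁻⁵ T.

B ≈ 44.4 μT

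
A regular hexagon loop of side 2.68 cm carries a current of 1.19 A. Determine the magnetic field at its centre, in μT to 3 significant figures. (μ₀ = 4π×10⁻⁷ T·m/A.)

Each side is a finite straight segment at perpendicular distance d = a/(2 tan(π/6)) = 0.02321 m from the centre, with end-angles ±π/6.
One side contributes B₁ = (μ₀I/4πd)·2 sin(π/6) = 5.13×10⁻⁶ T.
All 6 sides add in the same direction: B = 6 × 5.13×10⁻⁶ = 3.08×10⁻⁵ T.

B ≈ 30.8 μT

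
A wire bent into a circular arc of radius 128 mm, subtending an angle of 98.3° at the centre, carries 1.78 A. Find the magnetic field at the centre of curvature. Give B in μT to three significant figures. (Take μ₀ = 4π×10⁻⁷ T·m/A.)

B ≈ 2.39 μT

The Biot–Savart field of a circular arc at its centre is B = μ₀Iφ/(4πR), with φ = 1.716 rad.
B = (4π×10⁻⁷ × 1.78 × 1.716) / (4π × 0.128) = 2.39×10⁻⁶ T.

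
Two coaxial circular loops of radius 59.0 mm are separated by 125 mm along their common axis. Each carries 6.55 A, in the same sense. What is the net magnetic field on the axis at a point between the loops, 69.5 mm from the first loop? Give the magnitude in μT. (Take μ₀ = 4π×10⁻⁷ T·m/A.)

Each loop contributes B = μ₀IR²/[2(R²+z²)^(3/2)] on the axis, with z measured from that loop.
Loop 1 (z = 0.0695 m): B₁ = 1.89×10⁻⁵ T. Loop 2 (z = 0.0555 m): B₂ = 2.70×10⁻⁵ T.
The fields add: B = B₁ + B₂ = 4.59×10⁻⁵ T.

B ≈ 45.9 μT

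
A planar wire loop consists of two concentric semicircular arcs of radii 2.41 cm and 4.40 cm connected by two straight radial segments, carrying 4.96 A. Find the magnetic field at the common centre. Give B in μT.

B ≈ 29.2 μT

The radial connectors point toward the centre, so dl × r̂ = 0 and they contribute nothing.
Each semicircle gives μ₀I/(4R): inner arc 6.47×10⁻⁵ T, outer arc 3.54×10⁻⁵ T.
The two arcs carry current in opposite angular senses, so their fields oppose: B = |6.47×10⁻⁵ − 3.54×10⁻⁵| = 2.92×10⁻⁵ T.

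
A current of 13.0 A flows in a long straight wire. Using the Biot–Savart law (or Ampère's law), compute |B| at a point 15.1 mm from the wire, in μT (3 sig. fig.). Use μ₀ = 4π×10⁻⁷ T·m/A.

B ≈ 172 μT

For an infinitely long straight wire, B = μ₀I/(2πd).
B = (4π×10⁻⁷ × 13.0) / (2π × 0.0151) = 1.72×10⁻⁴ T.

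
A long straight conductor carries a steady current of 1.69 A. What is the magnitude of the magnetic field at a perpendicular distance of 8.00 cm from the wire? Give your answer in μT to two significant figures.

B ≈ 4.2 μT

For an infinitely long straight wire, B = μ₀I/(2πd).
B = (4π×10⁻⁷ × 1.69) / (2π × 0.08) = 4.22×10⁻⁶ T.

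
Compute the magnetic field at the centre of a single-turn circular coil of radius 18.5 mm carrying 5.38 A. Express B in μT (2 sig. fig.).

B ≈ 180 μT

At the centre of a circular loop the Biot–Savart law gives B = μ₀I/(2R).
B = (4π×10⁻⁷ × 5.38) / (2 × 0.0185) = 1.83×10⁻⁴ T.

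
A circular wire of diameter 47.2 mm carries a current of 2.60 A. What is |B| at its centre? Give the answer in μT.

B ≈ 69.2 μT

At the centre of a circular loop the Biot–Savart law gives B = μ₀I/(2R) (so R = 0.0236 m).
B = (4π×10⁻⁷ × 2.60) / (2 × 0.0236) = 6.92×10⁻⁵ T.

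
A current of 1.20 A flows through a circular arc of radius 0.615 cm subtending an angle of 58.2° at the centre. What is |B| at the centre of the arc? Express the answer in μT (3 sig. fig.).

B ≈ 19.8 μT

The Biot–Savart field of a circular arc at its centre is B = μ₀Iφ/(4πR), with φ = 1.016 rad.
B = (4π×10⁻⁷ × 1.20 × 1.016) / (4π × 0.00615) = 1.98×10⁻⁵ T.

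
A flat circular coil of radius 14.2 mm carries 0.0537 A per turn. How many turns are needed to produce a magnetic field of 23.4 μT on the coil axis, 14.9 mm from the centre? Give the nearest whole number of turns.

For an N-turn coil, B = Nμ₀IR²/[2(R²+z²)^(3/2)]. A single turn gives B₁ = 7.80×10⁻⁷ T with R = 0.0142 m, z = 0.0149 m.
N = B/B₁ = 2.34×10⁻⁵ / 7.80×10⁻⁷ = 29.99.

N = 30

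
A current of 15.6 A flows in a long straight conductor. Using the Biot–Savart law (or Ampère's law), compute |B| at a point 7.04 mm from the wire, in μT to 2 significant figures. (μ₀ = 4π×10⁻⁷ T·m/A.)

For an infinitely long straight wire, B = μ₀I/(2πd).
B = (4π×10⁻⁷ × 15.6) / (2π × 0.00704) = 4.43×10⁻⁴ T.

B ≈ 440 μT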